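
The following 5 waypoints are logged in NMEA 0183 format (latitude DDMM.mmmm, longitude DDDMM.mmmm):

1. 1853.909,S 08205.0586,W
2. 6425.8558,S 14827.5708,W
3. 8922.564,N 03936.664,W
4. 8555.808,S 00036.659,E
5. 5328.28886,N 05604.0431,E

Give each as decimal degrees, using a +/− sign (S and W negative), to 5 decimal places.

Point 1:
  φ: split at 2 digits → 18° and 53.909′; 18 + 53.909/60 = 18.898483
  hemisphere S, so the sign is −
  Lon: degrees = first 3 digits = 82, minutes = 5.0586; 82 + 5.0586/60 = 82.084310
  hemisphere W, so the sign is −
Point 2:
  φ: degrees = first 2 digits = 64, minutes = 25.8558; 64 + 25.8558/60 = 64.430930
  hemisphere S, so the sign is −
  Lon: split at 3 digits → 148° and 27.5708′; 148 + 27.5708/60 = 148.459513
  W → negative
Point 3:
  φ: degrees = first 2 digits = 89, minutes = 22.564; 89 + 22.564/60 = 89.376067
  N ⇒ keep positive
  Lon: split at 3 digits → 039° and 36.664′; 39 + 36.664/60 = 39.611067
  W → negative
Point 4:
  Latitude: split at 2 digits → 85° and 55.808′; 85 + 55.808/60 = 85.930133
  S ⇒ negate
  Longitude: split at 3 digits → 000° and 36.659′; 0 + 36.659/60 = 0.610983
  E ⇒ keep positive
Point 5:
  Latitude: degrees = first 2 digits = 53, minutes = 28.28886; 53 + 28.28886/60 = 53.471481
  N → positive
  Lon: split at 3 digits → 056° and 4.0431′; 56 + 4.0431/60 = 56.067385
  E ⇒ keep positive

1. -18.89848, -82.08431
2. -64.43093, -148.45951
3. 89.37607, -39.61107
4. -85.93013, 0.61098
5. 53.47148, 56.06739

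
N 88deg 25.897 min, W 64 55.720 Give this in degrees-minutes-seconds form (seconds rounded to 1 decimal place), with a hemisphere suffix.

Latitude: 25.89700′ → 25′ and 0.89700 × 60 = 53.820″
λ: 55.72000′ → 55′ and 0.72000 × 60 = 43.200″

88°25′53.8″ N, 64°55′43.2″ W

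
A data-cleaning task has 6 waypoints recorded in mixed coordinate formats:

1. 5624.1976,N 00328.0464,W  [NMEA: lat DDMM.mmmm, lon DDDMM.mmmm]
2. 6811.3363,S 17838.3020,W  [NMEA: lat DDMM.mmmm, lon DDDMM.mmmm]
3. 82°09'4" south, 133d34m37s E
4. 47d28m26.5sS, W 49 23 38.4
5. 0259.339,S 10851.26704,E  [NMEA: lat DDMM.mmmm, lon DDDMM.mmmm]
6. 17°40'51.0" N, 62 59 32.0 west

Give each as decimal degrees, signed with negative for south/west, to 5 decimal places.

Point 1:
  φ: split at 2 digits → 56° and 24.1976′; 56 + 24.1976/60 = 56.403293
  N → positive
  λ: split at 3 digits → 003° and 28.0464′; 3 + 28.0464/60 = 3.467440
  hemisphere W, so the sign is −
Point 2:
  φ: split at 2 digits → 68° and 11.3363′; 68 + 11.3363/60 = 68.188938
  S ⇒ negate
  Longitude: degrees = first 3 digits = 178, minutes = 38.302; 178 + 38.302/60 = 178.638367
  W → negative
Point 3:
  Latitude: 9′ + 4″ = 9.06667′; 82 + 9.06667/60 = 82.151111
  S ⇒ negate
  λ: 133° + 34/60 + 37/3600 = 133 + 0.566667 + 0.010278 = 133.576944
  E ⇒ keep positive
Point 4:
  Lat: 28′ + 26.5″ = 28.44167′; 47 + 28.44167/60 = 47.474028
  hemisphere S, so the sign is −
  Lon: 49° + 23/60 + 38.4/3600 = 49 + 0.383333 + 0.010667 = 49.394000
  W ⇒ negate
Point 5:
  Latitude: split at 2 digits → 02° and 59.339′; 2 + 59.339/60 = 2.988983
  hemisphere S, so the sign is −
  Lon: degrees = first 3 digits = 108, minutes = 51.26704; 108 + 51.26704/60 = 108.854451
  E → positive
Point 6:
  Lat: 40′ + 51″ = 40.85000′; 17 + 40.85000/60 = 17.680833
  N ⇒ keep positive
  Longitude: 62 + 59/60 + 32/3600 = 62.992222
  hemisphere W, so the sign is −

1. 56.40329, -3.46744
2. -68.18894, -178.63837
3. -82.15111, 133.57694
4. -47.47403, -49.39400
5. -2.98898, 108.85445
6. 17.68083, -62.99222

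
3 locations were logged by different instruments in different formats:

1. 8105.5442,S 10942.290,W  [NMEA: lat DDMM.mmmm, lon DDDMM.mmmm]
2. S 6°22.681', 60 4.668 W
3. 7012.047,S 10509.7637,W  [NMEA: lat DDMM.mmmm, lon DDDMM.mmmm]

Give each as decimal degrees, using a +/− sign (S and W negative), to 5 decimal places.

Point 1:
  Lat: split at 2 digits → 81° and 5.5442′; 81 + 5.5442/60 = 81.092403
  hemisphere S, so the sign is −
  λ: degrees = first 3 digits = 109, minutes = 42.29; 109 + 42.29/60 = 109.704833
  hemisphere W, so the sign is −
Point 2:
  φ: 22.681′ = 0.378017°; total 6.378017
  S → negative
  Longitude: 4.668′ = 0.077800°; total 60.077800
  hemisphere W, so the sign is −
Point 3:
  Latitude: split at 2 digits → 70° and 12.047′; 70 + 12.047/60 = 70.200783
  S ⇒ negate
  Longitude: degrees = first 3 digits = 105, minutes = 9.7637; 105 + 9.7637/60 = 105.162728
  hemisphere W, so the sign is −

1. -81.09240, -109.70483
2. -6.37802, -60.07780
3. -70.20078, -105.16273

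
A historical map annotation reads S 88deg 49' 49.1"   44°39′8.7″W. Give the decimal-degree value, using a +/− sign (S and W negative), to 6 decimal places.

φ: 49′ + 49.1″ = 49.81833′; 88 + 49.81833/60 = 88.8303056
hemisphere S, so the sign is −
Lon: 39′ + 8.7″ = 39.14500′; 44 + 39.14500/60 = 44.6524167
hemisphere W, so the sign is −

-88.830306, -44.652417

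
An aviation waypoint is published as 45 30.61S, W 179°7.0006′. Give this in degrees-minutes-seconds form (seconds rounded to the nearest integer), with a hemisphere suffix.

45°30′37″ S, 179°07′0″ W

φ: 30.61000′ → 30′ and 0.61000 × 60 = 36.60″
Lon: 7.00060′ → 7′ and 0.00060 × 60 = 0.04″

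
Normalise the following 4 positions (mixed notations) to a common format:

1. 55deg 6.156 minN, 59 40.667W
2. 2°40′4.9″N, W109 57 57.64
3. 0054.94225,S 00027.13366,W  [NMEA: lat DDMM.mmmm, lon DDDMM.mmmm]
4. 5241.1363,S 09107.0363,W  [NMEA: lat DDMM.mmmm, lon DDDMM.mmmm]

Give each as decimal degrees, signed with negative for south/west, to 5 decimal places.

Point 1:
  Latitude: 6.156′ = 0.102600°; total 55.102600
  N ⇒ keep positive
  Longitude: 59 + 40.667/60 = 59.677783
  W → negative
Point 2:
  Latitude: 40′ + 4.9″ = 40.08167′; 2 + 40.08167/60 = 2.668028
  N → positive
  Lon: 109° + 57/60 + 57.64/3600 = 109 + 0.950000 + 0.016011 = 109.966011
  W ⇒ negate
Point 3:
  Lat: split at 2 digits → 00° and 54.94225′; 0 + 54.94225/60 = 0.915704
  hemisphere S, so the sign is −
  Lon: degrees = first 3 digits = 0, minutes = 27.13366; 0 + 27.13366/60 = 0.452228
  hemisphere W, so the sign is −
Point 4:
  Lat: degrees = first 2 digits = 52, minutes = 41.1363; 52 + 41.1363/60 = 52.685605
  S → negative
  Longitude: split at 3 digits → 091° and 7.0363′; 91 + 7.0363/60 = 91.117272
  W → negative

1. 55.10260, -59.67778
2. 2.66803, -109.96601
3. -0.91570, -0.45223
4. -52.68561, -91.11727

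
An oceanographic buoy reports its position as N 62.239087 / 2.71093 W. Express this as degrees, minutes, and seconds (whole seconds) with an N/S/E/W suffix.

62°14′21″ N, 2°42′39″ W

φ: whole degrees 62; 14.34522′ → 14′ and 20.71″
Lon: whole degrees 2; 42.65580′ → 42′ and 39.35″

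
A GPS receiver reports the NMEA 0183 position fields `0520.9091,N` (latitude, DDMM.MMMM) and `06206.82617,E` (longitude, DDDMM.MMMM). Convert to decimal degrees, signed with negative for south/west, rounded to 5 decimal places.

5.34849, 62.11377

Lat: degrees = first 2 digits = 5, minutes = 20.9091; 5 + 20.9091/60 = 5.348485
N → positive
Longitude: degrees = first 3 digits = 62, minutes = 6.82617; 62 + 6.82617/60 = 62.113770
E ⇒ keep positive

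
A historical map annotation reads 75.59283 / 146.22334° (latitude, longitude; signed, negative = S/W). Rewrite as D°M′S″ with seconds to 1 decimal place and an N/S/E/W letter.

75°35′34.2″ N, 146°13′24.0″ E

Latitude: whole degrees 75; 35.56980′ → 35′ and 34.188″
Lon: 0.223340° → 13.40040′; 0.40040 × 60 = 24.024″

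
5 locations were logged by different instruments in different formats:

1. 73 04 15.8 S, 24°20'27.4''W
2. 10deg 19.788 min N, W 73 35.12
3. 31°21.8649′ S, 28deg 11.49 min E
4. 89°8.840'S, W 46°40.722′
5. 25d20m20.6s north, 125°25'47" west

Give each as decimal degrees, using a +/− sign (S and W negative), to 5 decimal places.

1. -73.07106, -24.34094
2. 10.32980, -73.58533
3. -31.36442, 28.19150
4. -89.14733, -46.67870
5. 25.33906, -125.42972

Point 1:
  φ: 73 + 4/60 + 15.8/3600 = 73.071056
  S → negative
  Lon: 20′ + 27.4″ = 20.45667′; 24 + 20.45667/60 = 24.340944
  W → negative
Point 2:
  φ: 19.788′ = 0.329800°; total 10.329800
  N ⇒ keep positive
  Lon: 35.12′ = 0.585333°; total 73.585333
  W → negative
Point 3:
  Latitude: 31 + 21.8649/60 = 31.364415
  hemisphere S, so the sign is −
  Lon: 28 + 11.49/60 = 28.191500
  E ⇒ keep positive
Point 4:
  Lat: 89 + 8.84/60 = 89.147333
  hemisphere S, so the sign is −
  λ: 40.722′ = 0.678700°; total 46.678700
  hemisphere W, so the sign is −
Point 5:
  Latitude: 25 + 20/60 + 20.6/3600 = 25.339056
  N ⇒ keep positive
  λ: 125° + 25/60 + 47/3600 = 125 + 0.416667 + 0.013056 = 125.429722
  W ⇒ negate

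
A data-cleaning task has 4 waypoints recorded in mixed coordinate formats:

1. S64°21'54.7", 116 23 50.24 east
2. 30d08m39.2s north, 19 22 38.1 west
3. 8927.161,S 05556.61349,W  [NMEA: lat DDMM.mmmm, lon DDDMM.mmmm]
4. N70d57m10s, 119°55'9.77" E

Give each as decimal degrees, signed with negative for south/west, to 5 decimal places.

Point 1:
  φ: 21′ + 54.7″ = 21.91167′; 64 + 21.91167/60 = 64.365194
  S → negative
  λ: 116° + 23/60 + 50.24/3600 = 116 + 0.383333 + 0.013956 = 116.397289
  E → positive
Point 2:
  Latitude: 30° + 8/60 + 39.2/3600 = 30 + 0.133333 + 0.010889 = 30.144222
  N → positive
  Longitude: 19° + 22/60 + 38.1/3600 = 19 + 0.366667 + 0.010583 = 19.377250
  hemisphere W, so the sign is −
Point 3:
  Lat: degrees = first 2 digits = 89, minutes = 27.161; 89 + 27.161/60 = 89.452683
  S → negative
  λ: split at 3 digits → 055° and 56.61349′; 55 + 56.61349/60 = 55.943558
  hemisphere W, so the sign is −
Point 4:
  Latitude: 57′ + 10″ = 57.16667′; 70 + 57.16667/60 = 70.952778
  N → positive
  Lon: 55′ + 9.77″ = 55.16283′; 119 + 55.16283/60 = 119.919381
  E ⇒ keep positive

1. -64.36519, 116.39729
2. 30.14422, -19.37725
3. -89.45268, -55.94356
4. 70.95278, 119.91938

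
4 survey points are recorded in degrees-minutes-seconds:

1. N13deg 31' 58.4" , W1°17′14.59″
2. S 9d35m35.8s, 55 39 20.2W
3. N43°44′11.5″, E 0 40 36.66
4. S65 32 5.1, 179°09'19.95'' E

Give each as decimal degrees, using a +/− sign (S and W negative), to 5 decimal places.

Point 1:
  Latitude: 13° + 31/60 + 58.4/3600 = 13 + 0.516667 + 0.016222 = 13.532889
  N ⇒ keep positive
  Lon: 1 + 17/60 + 14.59/3600 = 1.287386
  W ⇒ negate
Point 2:
  Latitude: 9° + 35/60 + 35.8/3600 = 9 + 0.583333 + 0.009944 = 9.593278
  S → negative
  λ: 55 + 39/60 + 20.2/3600 = 55.655611
  W → negative
Point 3:
  Latitude: 44′ + 11.5″ = 44.19167′; 43 + 44.19167/60 = 43.736528
  N → positive
  Lon: 40′ + 36.66″ = 40.61100′; 0 + 40.61100/60 = 0.676850
  E ⇒ keep positive
Point 4:
  Latitude: 65 + 32/60 + 5.1/3600 = 65.534750
  S ⇒ negate
  λ: 9′ + 19.95″ = 9.33250′; 179 + 9.33250/60 = 179.155542
  E ⇒ keep positive

1. 13.53289, -1.28739
2. -9.59328, -55.65561
3. 43.73653, 0.67685
4. -65.53475, 179.15554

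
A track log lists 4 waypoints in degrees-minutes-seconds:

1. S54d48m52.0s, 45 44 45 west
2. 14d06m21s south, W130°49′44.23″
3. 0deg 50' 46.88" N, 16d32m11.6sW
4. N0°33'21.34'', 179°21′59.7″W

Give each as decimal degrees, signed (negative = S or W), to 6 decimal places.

1. -54.814444, -45.745833
2. -14.105833, -130.828953
3. 0.846356, -16.536556
4. 0.555928, -179.366583

Point 1:
  Latitude: 48′ + 52″ = 48.86667′; 54 + 48.86667/60 = 54.8144444
  S ⇒ negate
  λ: 45° + 44/60 + 45/3600 = 45 + 0.733333 + 0.012500 = 45.7458333
  hemisphere W, so the sign is −
Point 2:
  φ: 14° + 6/60 + 21/3600 = 14 + 0.100000 + 0.005833 = 14.1058333
  hemisphere S, so the sign is −
  Longitude: 130 + 49/60 + 44.23/3600 = 130.8289528
  W → negative
Point 3:
  φ: 50′ + 46.88″ = 50.78133′; 0 + 50.78133/60 = 0.8463556
  N → positive
  λ: 16° + 32/60 + 11.6/3600 = 16 + 0.533333 + 0.003222 = 16.5365556
  W ⇒ negate
Point 4:
  Lat: 0 + 33/60 + 21.34/3600 = 0.5559278
  N → positive
  Longitude: 21′ + 59.7″ = 21.99500′; 179 + 21.99500/60 = 179.3665833
  hemisphere W, so the sign is −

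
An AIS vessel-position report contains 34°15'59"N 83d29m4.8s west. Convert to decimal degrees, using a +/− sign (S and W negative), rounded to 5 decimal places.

φ: 15′ + 59″ = 15.98333′; 34 + 15.98333/60 = 34.266389
N ⇒ keep positive
λ: 83° + 29/60 + 4.8/3600 = 83 + 0.483333 + 0.001333 = 83.484667
W → negative

34.26639, -83.48467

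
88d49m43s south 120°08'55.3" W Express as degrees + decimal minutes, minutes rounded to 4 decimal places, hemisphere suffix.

88° 49.7167′ S, 120° 8.9217′ W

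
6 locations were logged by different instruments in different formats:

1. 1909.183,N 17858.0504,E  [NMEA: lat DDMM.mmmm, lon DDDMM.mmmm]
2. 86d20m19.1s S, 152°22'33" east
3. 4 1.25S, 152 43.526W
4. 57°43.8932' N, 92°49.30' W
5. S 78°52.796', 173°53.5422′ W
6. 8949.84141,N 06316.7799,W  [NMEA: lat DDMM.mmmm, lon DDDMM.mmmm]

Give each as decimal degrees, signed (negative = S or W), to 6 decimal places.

Point 1:
  Latitude: degrees = first 2 digits = 19, minutes = 9.183; 19 + 9.183/60 = 19.1530500
  N → positive
  Longitude: degrees = first 3 digits = 178, minutes = 58.0504; 178 + 58.0504/60 = 178.9675067
  E ⇒ keep positive
Point 2:
  Lat: 86 + 20/60 + 19.1/3600 = 86.3386389
  S → negative
  Longitude: 152° + 22/60 + 33/3600 = 152 + 0.366667 + 0.009167 = 152.3758333
  E → positive
Point 3:
  Latitude: 1.25′ = 0.020833°; total 4.0208333
  hemisphere S, so the sign is −
  λ: 152 + 43.526/60 = 152.7254333
  hemisphere W, so the sign is −
Point 4:
  Lat: 43.8932′ = 0.731553°; total 57.7315533
  N → positive
  λ: 92 + 49.3/60 = 92.8216667
  W → negative
Point 5:
  Latitude: 78 + 52.796/60 = 78.8799333
  hemisphere S, so the sign is −
  λ: 173 + 53.5422/60 = 173.8923700
  W ⇒ negate
Point 6:
  Latitude: split at 2 digits → 89° and 49.84141′; 89 + 49.84141/60 = 89.8306902
  N ⇒ keep positive
  Lon: split at 3 digits → 063° and 16.7799′; 63 + 16.7799/60 = 63.2796650
  W → negative

1. 19.153050, 178.967507
2. -86.338639, 152.375833
3. -4.020833, -152.725433
4. 57.731553, -92.821667
5. -78.879933, -173.892370
6. 89.830690, -63.279665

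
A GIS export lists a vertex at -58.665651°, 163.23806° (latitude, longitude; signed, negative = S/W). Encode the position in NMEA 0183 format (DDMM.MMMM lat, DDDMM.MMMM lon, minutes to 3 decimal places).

5839.939,S / 16314.284,E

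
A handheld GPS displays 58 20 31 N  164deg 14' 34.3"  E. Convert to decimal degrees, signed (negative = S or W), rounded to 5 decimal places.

58.34194, 164.24286

Latitude: 58° + 20/60 + 31/3600 = 58 + 0.333333 + 0.008611 = 58.341944
N → positive
Lon: 14′ + 34.3″ = 14.57167′; 164 + 14.57167/60 = 164.242861
E ⇒ keep positive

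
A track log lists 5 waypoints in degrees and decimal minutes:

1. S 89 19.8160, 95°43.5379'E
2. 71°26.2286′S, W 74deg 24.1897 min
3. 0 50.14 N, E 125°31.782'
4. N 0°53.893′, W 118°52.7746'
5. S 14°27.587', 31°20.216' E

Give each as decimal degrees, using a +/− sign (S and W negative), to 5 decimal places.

Point 1:
  φ: 89 + 19.816/60 = 89.330267
  hemisphere S, so the sign is −
  Lon: 43.5379′ = 0.725632°; total 95.725632
  E ⇒ keep positive
Point 2:
  φ: 71 + 26.2286/60 = 71.437143
  hemisphere S, so the sign is −
  Longitude: 24.1897′ = 0.403162°; total 74.403162
  W → negative
Point 3:
  φ: 0 + 50.14/60 = 0.835667
  N ⇒ keep positive
  Lon: 125 + 31.782/60 = 125.529700
  E → positive
Point 4:
  φ: 0 + 53.893/60 = 0.898217
  N ⇒ keep positive
  Lon: 118 + 52.7746/60 = 118.879577
  W ⇒ negate
Point 5:
  Latitude: 14 + 27.587/60 = 14.459783
  S → negative
  λ: 20.216′ = 0.336933°; total 31.336933
  E ⇒ keep positive

1. -89.33027, 95.72563
2. -71.43714, -74.40316
3. 0.83567, 125.52970
4. 0.89822, -118.87958
5. -14.45978, 31.33693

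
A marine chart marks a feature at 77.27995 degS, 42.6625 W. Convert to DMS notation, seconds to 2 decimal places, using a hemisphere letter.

Latitude: whole degrees 77; 16.79700′ → 16′ and 47.8200″
λ: 0.662500 × 60 = 39.75000′ → 39′, remainder × 60 = 45.0000″

77°16′47.82″ S, 42°39′45.00″ W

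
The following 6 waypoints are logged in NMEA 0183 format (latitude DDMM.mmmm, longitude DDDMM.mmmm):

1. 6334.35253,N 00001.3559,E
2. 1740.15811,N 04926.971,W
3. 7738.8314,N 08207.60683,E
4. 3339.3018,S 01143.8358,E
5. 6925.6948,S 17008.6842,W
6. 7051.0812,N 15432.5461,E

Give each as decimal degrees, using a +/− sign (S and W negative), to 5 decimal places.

Point 1:
  Lat: split at 2 digits → 63° and 34.35253′; 63 + 34.35253/60 = 63.572542
  N → positive
  Lon: degrees = first 3 digits = 0, minutes = 1.3559; 0 + 1.3559/60 = 0.022598
  E ⇒ keep positive
Point 2:
  Latitude: degrees = first 2 digits = 17, minutes = 40.15811; 17 + 40.15811/60 = 17.669302
  N → positive
  λ: degrees = first 3 digits = 49, minutes = 26.971; 49 + 26.971/60 = 49.449517
  W → negative
Point 3:
  φ: degrees = first 2 digits = 77, minutes = 38.8314; 77 + 38.8314/60 = 77.647190
  N → positive
  λ: degrees = first 3 digits = 82, minutes = 7.60683; 82 + 7.60683/60 = 82.126781
  E ⇒ keep positive
Point 4:
  Latitude: split at 2 digits → 33° and 39.3018′; 33 + 39.3018/60 = 33.655030
  S → negative
  Longitude: degrees = first 3 digits = 11, minutes = 43.8358; 11 + 43.8358/60 = 11.730597
  E ⇒ keep positive
Point 5:
  Lat: split at 2 digits → 69° and 25.6948′; 69 + 25.6948/60 = 69.428247
  hemisphere S, so the sign is −
  Lon: degrees = first 3 digits = 170, minutes = 8.6842; 170 + 8.6842/60 = 170.144737
  W ⇒ negate
Point 6:
  φ: degrees = first 2 digits = 70, minutes = 51.0812; 70 + 51.0812/60 = 70.851353
  N ⇒ keep positive
  Lon: split at 3 digits → 154° and 32.5461′; 154 + 32.5461/60 = 154.542435
  E → positive

1. 63.57254, 0.02260
2. 17.66930, -49.44952
3. 77.64719, 82.12678
4. -33.65503, 11.73060
5. -69.42825, -170.14474
6. 70.85135, 154.54244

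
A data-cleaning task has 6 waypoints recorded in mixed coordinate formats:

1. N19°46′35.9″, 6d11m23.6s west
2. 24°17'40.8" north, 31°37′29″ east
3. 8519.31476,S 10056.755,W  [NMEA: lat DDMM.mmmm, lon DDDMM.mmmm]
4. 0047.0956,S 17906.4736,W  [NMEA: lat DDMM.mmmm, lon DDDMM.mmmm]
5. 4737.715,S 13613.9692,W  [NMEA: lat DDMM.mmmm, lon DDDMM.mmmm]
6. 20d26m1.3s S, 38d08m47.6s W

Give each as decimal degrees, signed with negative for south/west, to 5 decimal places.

1. 19.77664, -6.18989
2. 24.29467, 31.62472
3. -85.32191, -100.94592
4. -0.78493, -179.10789
5. -47.62858, -136.23282
6. -20.43369, -38.14656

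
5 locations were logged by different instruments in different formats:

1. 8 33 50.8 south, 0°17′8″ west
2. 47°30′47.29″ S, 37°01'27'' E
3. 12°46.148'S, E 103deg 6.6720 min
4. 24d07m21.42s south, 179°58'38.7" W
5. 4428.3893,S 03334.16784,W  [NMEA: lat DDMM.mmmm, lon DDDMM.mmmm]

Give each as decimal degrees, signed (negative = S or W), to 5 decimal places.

Point 1:
  φ: 8° + 33/60 + 50.8/3600 = 8 + 0.550000 + 0.014111 = 8.564111
  S ⇒ negate
  λ: 0 + 17/60 + 8/3600 = 0.285556
  W → negative
Point 2:
  Lat: 47 + 30/60 + 47.29/3600 = 47.513136
  hemisphere S, so the sign is −
  Lon: 1′ + 27″ = 1.45000′; 37 + 1.45000/60 = 37.024167
  E ⇒ keep positive
Point 3:
  Latitude: 12 + 46.148/60 = 12.769133
  hemisphere S, so the sign is −
  λ: 103 + 6.672/60 = 103.111200
  E ⇒ keep positive
Point 4:
  φ: 24 + 7/60 + 21.42/3600 = 24.122617
  hemisphere S, so the sign is −
  Lon: 179° + 58/60 + 38.7/3600 = 179 + 0.966667 + 0.010750 = 179.977417
  W ⇒ negate
Point 5:
  Lat: degrees = first 2 digits = 44, minutes = 28.3893; 44 + 28.3893/60 = 44.473155
  hemisphere S, so the sign is −
  λ: split at 3 digits → 033° and 34.16784′; 33 + 34.16784/60 = 33.569464
  W ⇒ negate

1. -8.56411, -0.28556
2. -47.51314, 37.02417
3. -12.76913, 103.11120
4. -24.12262, -179.97742
5. -44.47316, -33.56946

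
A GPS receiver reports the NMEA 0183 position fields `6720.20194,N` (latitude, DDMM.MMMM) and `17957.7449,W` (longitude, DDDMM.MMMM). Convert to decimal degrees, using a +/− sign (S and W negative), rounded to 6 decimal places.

Latitude: degrees = first 2 digits = 67, minutes = 20.20194; 67 + 20.20194/60 = 67.3366990
N ⇒ keep positive
λ: split at 3 digits → 179° and 57.7449′; 179 + 57.7449/60 = 179.9624150
W → negative

67.336699, -179.962415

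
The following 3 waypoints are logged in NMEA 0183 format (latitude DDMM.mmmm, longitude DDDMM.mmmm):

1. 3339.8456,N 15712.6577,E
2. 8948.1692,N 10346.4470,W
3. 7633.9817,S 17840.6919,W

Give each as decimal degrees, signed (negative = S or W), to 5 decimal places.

1. 33.66409, 157.21096
2. 89.80282, -103.77412
3. -76.56636, -178.67820

Point 1:
  φ: split at 2 digits → 33° and 39.8456′; 33 + 39.8456/60 = 33.664093
  N ⇒ keep positive
  Longitude: split at 3 digits → 157° and 12.6577′; 157 + 12.6577/60 = 157.210962
  E ⇒ keep positive
Point 2:
  φ: split at 2 digits → 89° and 48.1692′; 89 + 48.1692/60 = 89.802820
  N → positive
  Lon: degrees = first 3 digits = 103, minutes = 46.447; 103 + 46.447/60 = 103.774117
  W → negative
Point 3:
  Lat: split at 2 digits → 76° and 33.9817′; 76 + 33.9817/60 = 76.566362
  S → negative
  Longitude: split at 3 digits → 178° and 40.6919′; 178 + 40.6919/60 = 178.678198
  W → negative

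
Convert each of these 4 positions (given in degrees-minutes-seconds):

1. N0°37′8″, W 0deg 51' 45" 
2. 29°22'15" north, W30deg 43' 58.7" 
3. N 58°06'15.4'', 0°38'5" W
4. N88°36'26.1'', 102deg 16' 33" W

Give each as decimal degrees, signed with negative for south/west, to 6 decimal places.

1. 0.618889, -0.862500
2. 29.370833, -30.732972
3. 58.104278, -0.634722
4. 88.607250, -102.275833

Point 1:
  Lat: 0 + 37/60 + 8/3600 = 0.6188889
  N ⇒ keep positive
  Lon: 0 + 51/60 + 45/3600 = 0.8625000
  W → negative
Point 2:
  Lat: 22′ + 15″ = 22.25000′; 29 + 22.25000/60 = 29.3708333
  N → positive
  Lon: 30° + 43/60 + 58.7/3600 = 30 + 0.716667 + 0.016306 = 30.7329722
  W → negative
Point 3:
  φ: 58 + 6/60 + 15.4/3600 = 58.1042778
  N ⇒ keep positive
  Lon: 38′ + 5″ = 38.08333′; 0 + 38.08333/60 = 0.6347222
  hemisphere W, so the sign is −
Point 4:
  Lat: 88° + 36/60 + 26.1/3600 = 88 + 0.600000 + 0.007250 = 88.6072500
  N → positive
  Longitude: 16′ + 33″ = 16.55000′; 102 + 16.55000/60 = 102.2758333
  W ⇒ negate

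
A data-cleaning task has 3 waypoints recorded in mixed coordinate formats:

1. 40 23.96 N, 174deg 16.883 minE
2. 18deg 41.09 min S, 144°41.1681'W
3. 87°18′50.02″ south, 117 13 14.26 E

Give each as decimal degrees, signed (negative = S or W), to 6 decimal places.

1. 40.399333, 174.281383
2. -18.684833, -144.686135
3. -87.313894, 117.220628

Point 1:
  Latitude: 23.96′ = 0.399333°; total 40.3993333
  N → positive
  Longitude: 16.883′ = 0.281383°; total 174.2813833
  E → positive
Point 2:
  Latitude: 41.09′ = 0.684833°; total 18.6848333
  S → negative
  Lon: 144 + 41.1681/60 = 144.6861350
  hemisphere W, so the sign is −
Point 3:
  Lat: 18′ + 50.02″ = 18.83367′; 87 + 18.83367/60 = 87.3138944
  S → negative
  Longitude: 117° + 13/60 + 14.26/3600 = 117 + 0.216667 + 0.003961 = 117.2206278
  E ⇒ keep positive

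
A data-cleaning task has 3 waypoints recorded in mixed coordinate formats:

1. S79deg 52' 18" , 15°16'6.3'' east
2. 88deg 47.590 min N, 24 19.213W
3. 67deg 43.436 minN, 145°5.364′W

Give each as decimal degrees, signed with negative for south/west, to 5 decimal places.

Point 1:
  φ: 79 + 52/60 + 18/3600 = 79.871667
  hemisphere S, so the sign is −
  λ: 15 + 16/60 + 6.3/3600 = 15.268417
  E → positive
Point 2:
  Lat: 47.59′ = 0.793167°; total 88.793167
  N ⇒ keep positive
  λ: 24 + 19.213/60 = 24.320217
  W ⇒ negate
Point 3:
  Latitude: 43.436′ = 0.723933°; total 67.723933
  N → positive
  Lon: 5.364′ = 0.089400°; total 145.089400
  W → negative

1. -79.87167, 15.26842
2. 88.79317, -24.32022
3. 67.72393, -145.08940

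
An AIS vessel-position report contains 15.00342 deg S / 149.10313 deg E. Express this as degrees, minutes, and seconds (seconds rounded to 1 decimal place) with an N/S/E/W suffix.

15°00′12.3″ S, 149°06′11.3″ E

φ: 0.003420° → 0.20520′; 0.20520 × 60 = 12.312″
λ: 0.103130° → 6.18780′; 0.18780 × 60 = 11.268″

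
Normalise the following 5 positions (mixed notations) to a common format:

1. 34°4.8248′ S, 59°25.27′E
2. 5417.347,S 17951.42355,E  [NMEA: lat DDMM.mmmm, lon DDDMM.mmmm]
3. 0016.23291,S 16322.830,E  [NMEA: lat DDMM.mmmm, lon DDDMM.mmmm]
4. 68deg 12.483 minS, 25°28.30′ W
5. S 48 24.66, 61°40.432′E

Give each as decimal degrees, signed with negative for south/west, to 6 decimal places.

Point 1:
  Lat: 4.8248′ = 0.080413°; total 34.0804133
  hemisphere S, so the sign is −
  Lon: 25.27′ = 0.421167°; total 59.4211667
  E → positive
Point 2:
  φ: split at 2 digits → 54° and 17.347′; 54 + 17.347/60 = 54.2891167
  S → negative
  Longitude: split at 3 digits → 179° and 51.42355′; 179 + 51.42355/60 = 179.8570592
  E → positive
Point 3:
  φ: split at 2 digits → 00° and 16.23291′; 0 + 16.23291/60 = 0.2705485
  S → negative
  Lon: degrees = first 3 digits = 163, minutes = 22.83; 163 + 22.83/60 = 163.3805000
  E → positive
Point 4:
  φ: 68 + 12.483/60 = 68.2080500
  S ⇒ negate
  Longitude: 25 + 28.3/60 = 25.4716667
  W ⇒ negate
Point 5:
  Lat: 48 + 24.66/60 = 48.4110000
  S ⇒ negate
  Longitude: 40.432′ = 0.673867°; total 61.6738667
  E ⇒ keep positive

1. -34.080413, 59.421167
2. -54.289117, 179.857059
3. -0.270549, 163.380500
4. -68.208050, -25.471667
5. -48.411000, 61.673867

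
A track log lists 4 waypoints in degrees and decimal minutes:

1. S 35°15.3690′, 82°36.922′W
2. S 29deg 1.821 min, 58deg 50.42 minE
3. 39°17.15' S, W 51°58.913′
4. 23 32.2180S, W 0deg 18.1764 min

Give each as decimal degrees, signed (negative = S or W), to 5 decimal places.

1. -35.25615, -82.61537
2. -29.03035, 58.84033
3. -39.28583, -51.98188
4. -23.53697, -0.30294

Point 1:
  Latitude: 15.369′ = 0.256150°; total 35.256150
  hemisphere S, so the sign is −
  λ: 82 + 36.922/60 = 82.615367
  W ⇒ negate
Point 2:
  Latitude: 29 + 1.821/60 = 29.030350
  hemisphere S, so the sign is −
  Longitude: 50.42′ = 0.840333°; total 58.840333
  E → positive
Point 3:
  Latitude: 17.15′ = 0.285833°; total 39.285833
  S → negative
  Lon: 51 + 58.913/60 = 51.981883
  W ⇒ negate
Point 4:
  φ: 32.218′ = 0.536967°; total 23.536967
  S ⇒ negate
  Longitude: 18.1764′ = 0.302940°; total 0.302940
  W → negative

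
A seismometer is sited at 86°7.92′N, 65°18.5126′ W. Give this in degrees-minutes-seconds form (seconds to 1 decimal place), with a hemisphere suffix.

86°07′55.2″ N, 65°18′30.8″ W

Latitude: fractional minutes 0.92000 × 60 = 55.200″
Longitude: fractional minutes 0.51260 × 60 = 30.756″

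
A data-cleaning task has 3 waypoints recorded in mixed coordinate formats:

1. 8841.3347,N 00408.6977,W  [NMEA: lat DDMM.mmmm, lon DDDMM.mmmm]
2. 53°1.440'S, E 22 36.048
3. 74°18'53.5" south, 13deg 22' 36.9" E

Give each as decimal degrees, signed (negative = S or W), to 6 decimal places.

1. 88.688912, -4.144962
2. -53.024000, 22.600800
3. -74.314861, 13.376917

Point 1:
  φ: split at 2 digits → 88° and 41.3347′; 88 + 41.3347/60 = 88.6889117
  N → positive
  Lon: split at 3 digits → 004° and 8.6977′; 4 + 8.6977/60 = 4.1449617
  hemisphere W, so the sign is −
Point 2:
  φ: 1.44′ = 0.024000°; total 53.0240000
  S → negative
  λ: 36.048′ = 0.600800°; total 22.6008000
  E ⇒ keep positive
Point 3:
  Lat: 74 + 18/60 + 53.5/3600 = 74.3148611
  S → negative
  λ: 22′ + 36.9″ = 22.61500′; 13 + 22.61500/60 = 13.3769167
  E ⇒ keep positive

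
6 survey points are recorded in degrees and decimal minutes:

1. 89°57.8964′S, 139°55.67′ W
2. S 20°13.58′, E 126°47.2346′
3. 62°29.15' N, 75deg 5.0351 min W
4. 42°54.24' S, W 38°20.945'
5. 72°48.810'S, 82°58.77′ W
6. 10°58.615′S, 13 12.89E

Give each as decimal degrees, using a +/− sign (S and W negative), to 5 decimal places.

Point 1:
  Latitude: 89 + 57.8964/60 = 89.964940
  hemisphere S, so the sign is −
  Longitude: 55.67′ = 0.927833°; total 139.927833
  hemisphere W, so the sign is −
Point 2:
  Lat: 20 + 13.58/60 = 20.226333
  hemisphere S, so the sign is −
  λ: 47.2346′ = 0.787243°; total 126.787243
  E → positive
Point 3:
  Latitude: 29.15′ = 0.485833°; total 62.485833
  N → positive
  Longitude: 75 + 5.0351/60 = 75.083918
  hemisphere W, so the sign is −
Point 4:
  φ: 42 + 54.24/60 = 42.904000
  S → negative
  Longitude: 20.945′ = 0.349083°; total 38.349083
  hemisphere W, so the sign is −
Point 5:
  Latitude: 72 + 48.81/60 = 72.813500
  S ⇒ negate
  λ: 82 + 58.77/60 = 82.979500
  hemisphere W, so the sign is −
Point 6:
  Latitude: 10 + 58.615/60 = 10.976917
  hemisphere S, so the sign is −
  Longitude: 12.89′ = 0.214833°; total 13.214833
  E ⇒ keep positive

1. -89.96494, -139.92783
2. -20.22633, 126.78724
3. 62.48583, -75.08392
4. -42.90400, -38.34908
5. -72.81350, -82.97950
6. -10.97692, 13.21483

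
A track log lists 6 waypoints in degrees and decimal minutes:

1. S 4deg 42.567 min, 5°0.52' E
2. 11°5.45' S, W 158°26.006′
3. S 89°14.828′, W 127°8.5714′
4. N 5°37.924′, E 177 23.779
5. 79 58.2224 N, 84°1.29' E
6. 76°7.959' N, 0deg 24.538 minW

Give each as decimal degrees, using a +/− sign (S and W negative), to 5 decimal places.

Point 1:
  φ: 4 + 42.567/60 = 4.709450
  hemisphere S, so the sign is −
  Longitude: 5 + 0.52/60 = 5.008667
  E ⇒ keep positive
Point 2:
  Latitude: 5.45′ = 0.090833°; total 11.090833
  S ⇒ negate
  λ: 158 + 26.006/60 = 158.433433
  W ⇒ negate
Point 3:
  Lat: 14.828′ = 0.247133°; total 89.247133
  hemisphere S, so the sign is −
  Longitude: 8.5714′ = 0.142857°; total 127.142857
  W → negative
Point 4:
  Latitude: 5 + 37.924/60 = 5.632067
  N ⇒ keep positive
  Lon: 23.779′ = 0.396317°; total 177.396317
  E → positive
Point 5:
  φ: 79 + 58.2224/60 = 79.970373
  N → positive
  Longitude: 84 + 1.29/60 = 84.021500
  E ⇒ keep positive
Point 6:
  Latitude: 76 + 7.959/60 = 76.132650
  N ⇒ keep positive
  Lon: 24.538′ = 0.408967°; total 0.408967
  W ⇒ negate

1. -4.70945, 5.00867
2. -11.09083, -158.43343
3. -89.24713, -127.14286
4. 5.63207, 177.39632
5. 79.97037, 84.02150
6. 76.13265, -0.40897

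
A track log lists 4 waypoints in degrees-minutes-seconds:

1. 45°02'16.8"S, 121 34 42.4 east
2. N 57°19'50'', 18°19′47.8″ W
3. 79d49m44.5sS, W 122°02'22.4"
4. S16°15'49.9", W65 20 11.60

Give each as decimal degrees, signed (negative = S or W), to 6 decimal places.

Point 1:
  Latitude: 2′ + 16.8″ = 2.28000′; 45 + 2.28000/60 = 45.0380000
  S ⇒ negate
  Lon: 34′ + 42.4″ = 34.70667′; 121 + 34.70667/60 = 121.5784444
  E → positive
Point 2:
  Lat: 57 + 19/60 + 50/3600 = 57.3305556
  N → positive
  λ: 18° + 19/60 + 47.8/3600 = 18 + 0.316667 + 0.013278 = 18.3299444
  hemisphere W, so the sign is −
Point 3:
  φ: 49′ + 44.5″ = 49.74167′; 79 + 49.74167/60 = 79.8290278
  hemisphere S, so the sign is −
  λ: 122° + 2/60 + 22.4/3600 = 122 + 0.033333 + 0.006222 = 122.0395556
  W → negative
Point 4:
  Latitude: 15′ + 49.9″ = 15.83167′; 16 + 15.83167/60 = 16.2638611
  S → negative
  Lon: 65° + 20/60 + 11.6/3600 = 65 + 0.333333 + 0.003222 = 65.3365556
  W → negative

1. -45.038000, 121.578444
2. 57.330556, -18.329944
3. -79.829028, -122.039556
4. -16.263861, -65.336556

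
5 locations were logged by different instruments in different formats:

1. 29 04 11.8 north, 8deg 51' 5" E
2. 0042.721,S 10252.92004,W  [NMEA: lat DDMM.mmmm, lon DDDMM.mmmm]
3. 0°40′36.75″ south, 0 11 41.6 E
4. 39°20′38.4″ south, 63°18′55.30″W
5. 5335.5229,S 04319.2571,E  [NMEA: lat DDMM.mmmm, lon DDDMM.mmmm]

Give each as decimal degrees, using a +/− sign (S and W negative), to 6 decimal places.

Point 1:
  φ: 29 + 4/60 + 11.8/3600 = 29.0699444
  N → positive
  Lon: 8 + 51/60 + 5/3600 = 8.8513889
  E → positive
Point 2:
  Latitude: split at 2 digits → 00° and 42.721′; 0 + 42.721/60 = 0.7120167
  hemisphere S, so the sign is −
  λ: degrees = first 3 digits = 102, minutes = 52.92004; 102 + 52.92004/60 = 102.8820007
  hemisphere W, so the sign is −
Point 3:
  Latitude: 0 + 40/60 + 36.75/3600 = 0.6768750
  hemisphere S, so the sign is −
  Lon: 0 + 11/60 + 41.6/3600 = 0.1948889
  E → positive
Point 4:
  φ: 39° + 20/60 + 38.4/3600 = 39 + 0.333333 + 0.010667 = 39.3440000
  hemisphere S, so the sign is −
  Lon: 63 + 18/60 + 55.3/3600 = 63.3153611
  hemisphere W, so the sign is −
Point 5:
  Latitude: degrees = first 2 digits = 53, minutes = 35.5229; 53 + 35.5229/60 = 53.5920483
  S → negative
  Lon: degrees = first 3 digits = 43, minutes = 19.2571; 43 + 19.2571/60 = 43.3209517
  E ⇒ keep positive

1. 29.069944, 8.851389
2. -0.712017, -102.882001
3. -0.676875, 0.194889
4. -39.344000, -63.315361
5. -53.592048, 43.320952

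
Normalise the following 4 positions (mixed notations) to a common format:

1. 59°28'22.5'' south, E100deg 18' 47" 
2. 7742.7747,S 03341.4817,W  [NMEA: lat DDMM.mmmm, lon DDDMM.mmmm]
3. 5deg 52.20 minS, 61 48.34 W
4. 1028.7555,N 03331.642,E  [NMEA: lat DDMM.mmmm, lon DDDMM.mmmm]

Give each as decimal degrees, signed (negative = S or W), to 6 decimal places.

1. -59.472917, 100.313056
2. -77.712912, -33.691362
3. -5.870000, -61.805667
4. 10.479258, 33.527367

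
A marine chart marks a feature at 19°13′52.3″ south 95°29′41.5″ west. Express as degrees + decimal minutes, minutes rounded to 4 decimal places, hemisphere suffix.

φ: 13 + 52.3/60 = 13.871667′
Longitude: 29 + 41.5/60 = 29.691667′

19° 13.8717′ S, 95° 29.6917′ W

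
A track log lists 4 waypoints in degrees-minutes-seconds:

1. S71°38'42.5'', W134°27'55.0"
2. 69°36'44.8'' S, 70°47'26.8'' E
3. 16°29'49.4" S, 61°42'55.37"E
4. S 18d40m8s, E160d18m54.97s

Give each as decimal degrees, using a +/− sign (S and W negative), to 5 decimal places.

Point 1:
  Lat: 71 + 38/60 + 42.5/3600 = 71.645139
  S ⇒ negate
  λ: 134 + 27/60 + 55/3600 = 134.465278
  W ⇒ negate
Point 2:
  φ: 36′ + 44.8″ = 36.74667′; 69 + 36.74667/60 = 69.612444
  S → negative
  λ: 70° + 47/60 + 26.8/3600 = 70 + 0.783333 + 0.007444 = 70.790778
  E → positive
Point 3:
  φ: 29′ + 49.4″ = 29.82333′; 16 + 29.82333/60 = 16.497056
  S → negative
  λ: 61 + 42/60 + 55.37/3600 = 61.715381
  E → positive
Point 4:
  Latitude: 40′ + 8″ = 40.13333′; 18 + 40.13333/60 = 18.668889
  S ⇒ negate
  Longitude: 160° + 18/60 + 54.97/3600 = 160 + 0.300000 + 0.015269 = 160.315269
  E ⇒ keep positive

1. -71.64514, -134.46528
2. -69.61244, 70.79078
3. -16.49706, 61.71538
4. -18.66889, 160.31527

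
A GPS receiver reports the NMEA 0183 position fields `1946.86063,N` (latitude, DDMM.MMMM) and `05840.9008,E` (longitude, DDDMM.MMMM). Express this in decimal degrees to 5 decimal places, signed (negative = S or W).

19.78101, 58.68168

φ: degrees = first 2 digits = 19, minutes = 46.86063; 19 + 46.86063/60 = 19.781011
N → positive
λ: degrees = first 3 digits = 58, minutes = 40.9008; 58 + 40.9008/60 = 58.681680
E ⇒ keep positive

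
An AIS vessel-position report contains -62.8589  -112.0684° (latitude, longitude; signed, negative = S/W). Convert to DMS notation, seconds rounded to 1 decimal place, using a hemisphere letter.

Latitude is negative → S; |value| = 62.858900
Latitude: 0.858900° → 51.53400′; 0.53400 × 60 = 32.040″
Longitude is negative → W; |value| = 112.068400
Lon: 0.068400° → 4.10400′; 0.10400 × 60 = 6.240″

62°51′32.0″ S, 112°04′6.2″ W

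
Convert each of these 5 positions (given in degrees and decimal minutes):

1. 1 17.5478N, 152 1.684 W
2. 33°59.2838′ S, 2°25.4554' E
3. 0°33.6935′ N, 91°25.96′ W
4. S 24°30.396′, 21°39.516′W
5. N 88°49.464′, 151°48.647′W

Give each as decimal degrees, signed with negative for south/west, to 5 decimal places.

1. 1.29246, -152.02807
2. -33.98806, 2.42426
3. 0.56156, -91.43267
4. -24.50660, -21.65860
5. 88.82440, -151.81078

Point 1:
  Lat: 17.5478′ = 0.292463°; total 1.292463
  N → positive
  Longitude: 152 + 1.684/60 = 152.028067
  hemisphere W, so the sign is −
Point 2:
  Lat: 59.2838′ = 0.988063°; total 33.988063
  S ⇒ negate
  Longitude: 25.4554′ = 0.424257°; total 2.424257
  E ⇒ keep positive
Point 3:
  Lat: 0 + 33.6935/60 = 0.561558
  N ⇒ keep positive
  Lon: 91 + 25.96/60 = 91.432667
  hemisphere W, so the sign is −
Point 4:
  φ: 24 + 30.396/60 = 24.506600
  S → negative
  Longitude: 21 + 39.516/60 = 21.658600
  hemisphere W, so the sign is −
Point 5:
  Lat: 49.464′ = 0.824400°; total 88.824400
  N ⇒ keep positive
  Lon: 48.647′ = 0.810783°; total 151.810783
  W ⇒ negate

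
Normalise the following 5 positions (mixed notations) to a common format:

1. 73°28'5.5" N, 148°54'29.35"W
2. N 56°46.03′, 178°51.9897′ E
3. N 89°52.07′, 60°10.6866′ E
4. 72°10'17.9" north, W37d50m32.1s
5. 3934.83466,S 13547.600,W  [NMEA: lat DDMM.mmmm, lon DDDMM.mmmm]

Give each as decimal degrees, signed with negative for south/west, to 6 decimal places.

1. 73.468194, -148.908153
2. 56.767167, 178.866495
3. 89.867833, 60.178110
4. 72.171639, -37.842250
5. -39.580578, -135.793333

Point 1:
  Lat: 73° + 28/60 + 5.5/3600 = 73 + 0.466667 + 0.001528 = 73.4681944
  N → positive
  Lon: 148° + 54/60 + 29.35/3600 = 148 + 0.900000 + 0.008153 = 148.9081528
  W ⇒ negate
Point 2:
  Lat: 56 + 46.03/60 = 56.7671667
  N ⇒ keep positive
  λ: 178 + 51.9897/60 = 178.8664950
  E ⇒ keep positive
Point 3:
  φ: 89 + 52.07/60 = 89.8678333
  N → positive
  Lon: 60 + 10.6866/60 = 60.1781100
  E → positive
Point 4:
  Lat: 72° + 10/60 + 17.9/3600 = 72 + 0.166667 + 0.004972 = 72.1716389
  N ⇒ keep positive
  Longitude: 37° + 50/60 + 32.1/3600 = 37 + 0.833333 + 0.008917 = 37.8422500
  hemisphere W, so the sign is −
Point 5:
  φ: split at 2 digits → 39° and 34.83466′; 39 + 34.83466/60 = 39.5805777
  hemisphere S, so the sign is −
  Longitude: split at 3 digits → 135° and 47.6′; 135 + 47.6/60 = 135.7933333
  hemisphere W, so the sign is −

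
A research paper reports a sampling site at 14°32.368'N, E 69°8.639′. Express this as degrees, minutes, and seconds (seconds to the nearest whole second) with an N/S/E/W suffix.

14°32′22″ N, 69°08′38″ E

Latitude: 32.36800′ → 32′ and 0.36800 × 60 = 22.08″
Longitude: 8.63900′ → 8′ and 0.63900 × 60 = 38.34″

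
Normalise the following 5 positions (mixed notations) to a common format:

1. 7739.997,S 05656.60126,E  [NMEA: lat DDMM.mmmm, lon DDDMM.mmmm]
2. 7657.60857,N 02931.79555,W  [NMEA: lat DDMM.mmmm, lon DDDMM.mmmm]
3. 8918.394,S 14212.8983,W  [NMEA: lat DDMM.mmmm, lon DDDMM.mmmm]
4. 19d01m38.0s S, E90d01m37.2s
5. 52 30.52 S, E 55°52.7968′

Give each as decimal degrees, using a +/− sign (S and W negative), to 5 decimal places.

1. -77.66662, 56.94335
2. 76.96014, -29.52993
3. -89.30657, -142.21497
4. -19.02722, 90.02700
5. -52.50867, 55.87995

Point 1:
  φ: split at 2 digits → 77° and 39.997′; 77 + 39.997/60 = 77.666617
  hemisphere S, so the sign is −
  λ: split at 3 digits → 056° and 56.60126′; 56 + 56.60126/60 = 56.943354
  E ⇒ keep positive
Point 2:
  Lat: split at 2 digits → 76° and 57.60857′; 76 + 57.60857/60 = 76.960143
  N → positive
  λ: degrees = first 3 digits = 29, minutes = 31.79555; 29 + 31.79555/60 = 29.529926
  hemisphere W, so the sign is −
Point 3:
  Latitude: split at 2 digits → 89° and 18.394′; 89 + 18.394/60 = 89.306567
  S → negative
  λ: degrees = first 3 digits = 142, minutes = 12.8983; 142 + 12.8983/60 = 142.214972
  W → negative
Point 4:
  Latitude: 19° + 1/60 + 38/3600 = 19 + 0.016667 + 0.010556 = 19.027222
  S ⇒ negate
  Longitude: 1′ + 37.2″ = 1.62000′; 90 + 1.62000/60 = 90.027000
  E ⇒ keep positive
Point 5:
  Latitude: 30.52′ = 0.508667°; total 52.508667
  S ⇒ negate
  λ: 55 + 52.7968/60 = 55.879947
  E → positive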